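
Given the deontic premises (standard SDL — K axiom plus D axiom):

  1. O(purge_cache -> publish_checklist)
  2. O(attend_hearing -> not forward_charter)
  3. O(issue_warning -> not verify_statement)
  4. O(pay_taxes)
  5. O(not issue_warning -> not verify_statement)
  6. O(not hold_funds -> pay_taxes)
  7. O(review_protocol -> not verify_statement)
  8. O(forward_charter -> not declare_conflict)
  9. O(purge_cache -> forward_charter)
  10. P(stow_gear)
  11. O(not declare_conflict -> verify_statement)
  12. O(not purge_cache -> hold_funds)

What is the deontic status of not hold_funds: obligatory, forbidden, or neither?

Premises 3 and 5 cover both cases: O(issue_warning -> not verify_statement) and O(not issue_warning -> not verify_statement). Since issue_warning ∨ not issue_warning is a tautology, O(not verify_statement) follows.
Premise 11 is O(not declare_conflict -> verify_statement); contrapositively O(not verify_statement -> declare_conflict). Since O(not verify_statement) holds, K gives O(declare_conflict).
The contrapositive of premise 8 (O(forward_charter -> not declare_conflict)) is O(declare_conflict -> not forward_charter), and O(declare_conflict) is already established, so O(not forward_charter).
The contrapositive of premise 9 (O(purge_cache -> forward_charter)) is O(not forward_charter -> not purge_cache), and O(not forward_charter) is already established, so O(not purge_cache).
From O(not purge_cache) and premise 12, O(not purge_cache -> hold_funds), we obtain O(hold_funds).
Premises 1, 2, 4, 6, 7, 10 do not contribute to this derivation.
Thus O(hold_funds), which is F(not hold_funds): not hold_funds is forbidden.

Forbidden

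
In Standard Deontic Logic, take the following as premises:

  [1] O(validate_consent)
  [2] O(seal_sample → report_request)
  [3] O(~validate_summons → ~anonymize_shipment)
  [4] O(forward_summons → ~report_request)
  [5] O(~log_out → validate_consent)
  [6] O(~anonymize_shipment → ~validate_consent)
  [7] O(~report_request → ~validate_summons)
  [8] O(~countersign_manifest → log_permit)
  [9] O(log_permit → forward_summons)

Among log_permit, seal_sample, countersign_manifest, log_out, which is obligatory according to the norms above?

countersign_manifest

From premise 1 we have O(validate_consent).
Premise 6, O(~anonymize_shipment → ~validate_consent), contraposes to O(validate_consent → anonymize_shipment); with O(validate_consent) we get O(anonymize_shipment).
The contrapositive of premise 3 (O(~validate_summons → ~anonymize_shipment)) is O(anonymize_shipment → validate_summons), and O(anonymize_shipment) is already established, so O(validate_summons).
Premise 7 is O(~report_request → ~validate_summons); contrapositively O(validate_summons → report_request). Since O(validate_summons) holds, K gives O(report_request).
Premise 4 is O(forward_summons → ~report_request); contrapositively O(report_request → ~forward_summons). Since O(report_request) holds, K gives O(~forward_summons).
Premise 9 is O(log_permit → forward_summons); contrapositively O(~forward_summons → ~log_permit). Since O(~forward_summons) holds, K gives O(~log_permit).
Premise 8 is O(~countersign_manifest → log_permit); contrapositively O(~log_permit → countersign_manifest). Since O(~log_permit) holds, K gives O(countersign_manifest).
So O(countersign_manifest) holds — countersign_manifest is obligatory. None of the other listed options is made obligatory by any chain of premises.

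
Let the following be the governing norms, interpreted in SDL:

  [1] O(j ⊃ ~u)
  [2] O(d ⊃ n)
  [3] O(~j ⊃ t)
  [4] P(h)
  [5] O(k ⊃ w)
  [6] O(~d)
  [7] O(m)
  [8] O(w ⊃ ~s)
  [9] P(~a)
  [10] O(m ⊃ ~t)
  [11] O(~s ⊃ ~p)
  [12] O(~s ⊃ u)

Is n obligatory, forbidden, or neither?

Neither

Premise 2 is O(d ⊃ n), but O(d) is not derivable from the premises, so it does not yield O(n).
No premise or chain of K-axiom applications forces O(n), and none forces O(~n). So n is neither obligatory nor forbidden under these norms.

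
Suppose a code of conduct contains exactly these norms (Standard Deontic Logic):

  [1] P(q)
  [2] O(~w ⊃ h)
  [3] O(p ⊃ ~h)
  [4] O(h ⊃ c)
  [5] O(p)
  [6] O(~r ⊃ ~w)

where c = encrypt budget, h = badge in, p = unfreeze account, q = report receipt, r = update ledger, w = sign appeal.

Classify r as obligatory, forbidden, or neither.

From premise 5 we have O(p).
Applying K to premise 3 (O(p ⊃ ~h)) and O(p) yields O(~h).
Premise 2 is O(~w ⊃ h); contrapositively O(~h ⊃ w). Since O(~h) holds, K gives O(w).
Premise 6, O(~r ⊃ ~w), contraposes to O(w ⊃ r); with O(w) we get O(r).
Premises 1, 4 do not contribute to this derivation.
Hence r is obligatory.

Obligatory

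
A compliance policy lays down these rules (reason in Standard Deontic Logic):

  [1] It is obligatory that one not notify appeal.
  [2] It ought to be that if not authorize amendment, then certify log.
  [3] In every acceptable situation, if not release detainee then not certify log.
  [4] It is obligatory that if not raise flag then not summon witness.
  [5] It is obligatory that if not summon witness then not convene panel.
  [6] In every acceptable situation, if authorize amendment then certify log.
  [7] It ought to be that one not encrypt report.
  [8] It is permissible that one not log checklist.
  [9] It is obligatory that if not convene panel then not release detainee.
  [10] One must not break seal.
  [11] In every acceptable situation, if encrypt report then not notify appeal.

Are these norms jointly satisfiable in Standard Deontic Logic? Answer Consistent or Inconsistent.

Consistent

Premise 11 is O(encrypt_report → ¬notify_appeal); even if O(¬notify_appeal) held, inferring O(encrypt_report) would be affirming the consequent — invalid.
So O(encrypt_report) is not derivable, and the apparent clash with O(¬encrypt_report) does not arise.
A world satisfying every obligation exists (e.g. authorize_amendment=false, break_seal=false, certify_log=true, convene_panel=true, encrypt_report=false, log_checklist=false, notify_appeal=false, raise_flag=true, release_detainee=true, summon_witness=true); no atom is both obligatory and forbidden, so the set is consistent.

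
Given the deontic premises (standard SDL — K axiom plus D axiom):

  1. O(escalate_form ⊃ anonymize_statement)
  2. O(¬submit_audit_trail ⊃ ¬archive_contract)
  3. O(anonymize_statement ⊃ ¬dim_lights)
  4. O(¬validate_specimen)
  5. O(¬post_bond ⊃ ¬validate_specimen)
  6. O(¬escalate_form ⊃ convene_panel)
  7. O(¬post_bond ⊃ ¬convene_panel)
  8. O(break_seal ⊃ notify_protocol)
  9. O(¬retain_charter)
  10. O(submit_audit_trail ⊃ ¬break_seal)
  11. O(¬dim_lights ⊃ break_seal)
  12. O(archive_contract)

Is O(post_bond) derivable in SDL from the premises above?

Yes

From premise 12 we have O(archive_contract).
Premise 2, O(¬submit_audit_trail ⊃ ¬archive_contract), contraposes to O(archive_contract ⊃ submit_audit_trail); with O(archive_contract) we get O(submit_audit_trail).
With premise 10, O(submit_audit_trail ⊃ ¬break_seal), the K-axiom yields O(¬break_seal).
Premise 11, O(¬dim_lights ⊃ break_seal), contraposes to O(¬break_seal ⊃ dim_lights); with O(¬break_seal) we get O(dim_lights).
Premise 3 is O(anonymize_statement ⊃ ¬dim_lights); contrapositively O(dim_lights ⊃ ¬anonymize_statement). Since O(dim_lights) holds, K gives O(¬anonymize_statement).
Premise 1 is O(escalate_form ⊃ anonymize_statement); contrapositively O(¬anonymize_statement ⊃ ¬escalate_form). Since O(¬anonymize_statement) holds, K gives O(¬escalate_form).
Premise 6 is O(¬escalate_form ⊃ convene_panel); since O(¬escalate_form), deontic closure gives O(convene_panel).
Premise 7 is O(¬post_bond ⊃ ¬convene_panel); contrapositively O(convene_panel ⊃ post_bond). Since O(convene_panel) holds, K gives O(post_bond).
Premises 4, 5, 8, 9 do not contribute to this derivation.
So O(post_bond) follows.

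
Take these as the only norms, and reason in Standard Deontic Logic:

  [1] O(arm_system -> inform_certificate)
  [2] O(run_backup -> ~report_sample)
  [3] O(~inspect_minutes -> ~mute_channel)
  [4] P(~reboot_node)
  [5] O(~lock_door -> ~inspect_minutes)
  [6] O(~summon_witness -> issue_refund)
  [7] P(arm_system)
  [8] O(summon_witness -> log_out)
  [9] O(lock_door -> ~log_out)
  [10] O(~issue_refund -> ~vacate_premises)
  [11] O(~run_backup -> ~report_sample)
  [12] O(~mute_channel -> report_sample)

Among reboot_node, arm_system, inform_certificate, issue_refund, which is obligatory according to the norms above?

By case analysis on ~run_backup: premise 11 gives O(~run_backup -> ~report_sample) and premise 2 gives O(run_backup -> ~report_sample), so O(~report_sample) either way.
The contrapositive of premise 12 (O(~mute_channel -> report_sample)) is O(~report_sample -> mute_channel), and O(~report_sample) is already established, so O(mute_channel).
Premise 3 is O(~inspect_minutes -> ~mute_channel); contrapositively O(mute_channel -> inspect_minutes). Since O(mute_channel) holds, K gives O(inspect_minutes).
The contrapositive of premise 5 (O(~lock_door -> ~inspect_minutes)) is O(inspect_minutes -> lock_door), and O(inspect_minutes) is already established, so O(lock_door).
With premise 9, O(lock_door -> ~log_out), the K-axiom yields O(~log_out).
Premise 8, O(summon_witness -> log_out), contraposes to O(~log_out -> ~summon_witness); with O(~log_out) we get O(~summon_witness).
With premise 6, O(~summon_witness -> issue_refund), the K-axiom yields O(issue_refund).
So O(issue_refund) holds — issue_refund is obligatory. None of the other listed options is made obligatory by any chain of premises.

issue_refund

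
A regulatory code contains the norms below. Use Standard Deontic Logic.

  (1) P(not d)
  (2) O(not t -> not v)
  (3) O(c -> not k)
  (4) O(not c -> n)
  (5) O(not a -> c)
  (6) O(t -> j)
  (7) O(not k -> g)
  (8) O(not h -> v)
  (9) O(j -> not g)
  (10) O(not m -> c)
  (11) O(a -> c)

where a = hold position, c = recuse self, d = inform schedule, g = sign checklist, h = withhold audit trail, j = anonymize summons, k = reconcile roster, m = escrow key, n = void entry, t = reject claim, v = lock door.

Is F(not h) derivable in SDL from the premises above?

Yes

By case analysis on a: premise 11 gives O(a -> c) and premise 5 gives O(not a -> c), so O(c) either way.
With premise 3, O(c -> not k), the K-axiom yields O(not k).
Premise 7 is O(not k -> g); since O(not k), deontic closure gives O(g).
Premise 9, O(j -> not g), contraposes to O(g -> not j); with O(g) we get O(not j).
The contrapositive of premise 6 (O(t -> j)) is O(not j -> not t), and O(not j) is already established, so O(not t).
Premise 2 is O(not t -> not v); since O(not t), deontic closure gives O(not v).
The contrapositive of premise 8 (O(not h -> v)) is O(not v -> h), and O(not v) is already established, so O(h).
Premises 1, 4, 10 do not contribute to this derivation.
So O(h) holds, i.e. F(not h). The claim follows.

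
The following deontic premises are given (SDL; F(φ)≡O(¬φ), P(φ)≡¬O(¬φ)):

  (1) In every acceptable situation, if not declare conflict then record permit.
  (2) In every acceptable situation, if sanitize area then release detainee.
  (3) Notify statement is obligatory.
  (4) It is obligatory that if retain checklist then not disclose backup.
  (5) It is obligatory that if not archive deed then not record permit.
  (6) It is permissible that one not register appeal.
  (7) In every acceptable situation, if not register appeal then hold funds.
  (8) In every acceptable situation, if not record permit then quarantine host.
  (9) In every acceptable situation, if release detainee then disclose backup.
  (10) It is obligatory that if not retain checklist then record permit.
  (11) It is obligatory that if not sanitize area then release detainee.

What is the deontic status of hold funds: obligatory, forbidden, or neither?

Premise 7 is O(¬register_appeal → hold_funds), but O(¬register_appeal) is not derivable from the premises (the permission P(¬register_appeal) asserts only ¬O(register_appeal), not O(¬register_appeal)), so it does not yield O(hold_funds).
No premise or chain of K-axiom applications forces O(hold_funds), and none forces O(¬hold_funds). So hold_funds is neither obligatory nor forbidden under these norms.

Neither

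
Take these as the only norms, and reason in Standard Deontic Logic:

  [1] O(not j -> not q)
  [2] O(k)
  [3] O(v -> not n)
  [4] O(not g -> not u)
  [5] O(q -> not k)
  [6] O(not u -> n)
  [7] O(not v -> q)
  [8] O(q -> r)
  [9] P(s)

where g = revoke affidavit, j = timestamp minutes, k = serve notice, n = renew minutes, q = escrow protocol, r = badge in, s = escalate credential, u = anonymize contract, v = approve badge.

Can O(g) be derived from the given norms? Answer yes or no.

Yes

From premise 2 we have O(k).
Premise 5 is O(q -> not k); contrapositively O(k -> not q). Since O(k) holds, K gives O(not q).
The contrapositive of premise 7 (O(not v -> q)) is O(not q -> v), and O(not q) is already established, so O(v).
Premise 3 is O(v -> not n); since O(v), deontic closure gives O(not n).
Premise 6, O(not u -> n), contraposes to O(not n -> u); with O(not n) we get O(u).
Premise 4, O(not g -> not u), contraposes to O(u -> g); with O(u) we get O(g).
Premises 1, 8, 9 do not contribute to this derivation.
So O(g) follows.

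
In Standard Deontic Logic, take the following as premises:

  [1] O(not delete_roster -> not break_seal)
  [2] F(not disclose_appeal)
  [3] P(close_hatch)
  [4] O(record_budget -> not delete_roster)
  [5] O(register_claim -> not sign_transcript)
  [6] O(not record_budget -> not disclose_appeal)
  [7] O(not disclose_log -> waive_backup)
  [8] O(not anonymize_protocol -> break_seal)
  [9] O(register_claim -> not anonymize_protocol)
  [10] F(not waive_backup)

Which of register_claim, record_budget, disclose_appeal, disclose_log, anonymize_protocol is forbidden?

register_claim

F(not disclose_appeal) at premise 2 means O(disclose_appeal).
Premise 6 is O(not record_budget -> not disclose_appeal); contrapositively O(disclose_appeal -> record_budget). Since O(disclose_appeal) holds, K gives O(record_budget).
Premise 4 is O(record_budget -> not delete_roster); since O(record_budget), deontic closure gives O(not delete_roster).
Premise 1 is O(not delete_roster -> not break_seal); since O(not delete_roster), deontic closure gives O(not break_seal).
The contrapositive of premise 8 (O(not anonymize_protocol -> break_seal)) is O(not break_seal -> anonymize_protocol), and O(not break_seal) is already established, so O(anonymize_protocol).
Premise 9, O(register_claim -> not anonymize_protocol), contraposes to O(anonymize_protocol -> not register_claim); with O(anonymize_protocol) we get O(not register_claim).
So O(not register_claim) holds, i.e. register_claim is forbidden. None of the other listed options is forbidden under the premises.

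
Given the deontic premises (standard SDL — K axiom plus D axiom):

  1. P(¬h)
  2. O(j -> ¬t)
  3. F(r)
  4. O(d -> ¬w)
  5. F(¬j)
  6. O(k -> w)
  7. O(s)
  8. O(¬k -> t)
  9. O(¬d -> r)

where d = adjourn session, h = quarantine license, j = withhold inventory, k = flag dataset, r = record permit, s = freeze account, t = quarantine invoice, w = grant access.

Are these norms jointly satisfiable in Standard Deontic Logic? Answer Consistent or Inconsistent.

Premise 5, F(¬j), is equivalent to O(j).
Premise 2 is O(j -> ¬t); since O(j), deontic closure gives O(¬t).
Premise 8 is O(¬k -> t); contrapositively O(¬t -> k). Since O(¬t) holds, K gives O(k).
Premise 6 is O(k -> w); since O(k), deontic closure gives O(w).
Premise 4 is O(d -> ¬w); contrapositively O(w -> ¬d). Since O(w) holds, K gives O(¬d).
With premise 9, O(¬d -> r), the K-axiom yields O(r).
But premise 3, F(r), means O(¬r).
We now have both O(r) and O(¬r) — r is simultaneously obligatory and forbidden, violating the D-axiom.

Inconsistent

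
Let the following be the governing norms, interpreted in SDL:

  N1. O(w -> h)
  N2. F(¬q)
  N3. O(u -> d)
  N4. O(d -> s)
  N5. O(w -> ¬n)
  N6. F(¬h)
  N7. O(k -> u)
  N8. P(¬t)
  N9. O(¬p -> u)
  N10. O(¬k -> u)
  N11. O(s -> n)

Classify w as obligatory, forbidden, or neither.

Forbidden

Premises 10 and 7 are O(¬k -> u) and O(k -> u); every ideal world satisfies ¬k or k, so in either case u holds — hence O(u).
With premise 3, O(u -> d), the K-axiom yields O(d).
Premise 4 is O(d -> s); since O(d), deontic closure gives O(s).
Premise 11 is O(s -> n); since O(s), deontic closure gives O(n).
Premise 5, O(w -> ¬n), contraposes to O(n -> ¬w); with O(n) we get O(¬w).
Premises 1, 2, 6, 8, 9 do not contribute to this derivation.
Thus O(¬w), which is F(w): w is forbidden.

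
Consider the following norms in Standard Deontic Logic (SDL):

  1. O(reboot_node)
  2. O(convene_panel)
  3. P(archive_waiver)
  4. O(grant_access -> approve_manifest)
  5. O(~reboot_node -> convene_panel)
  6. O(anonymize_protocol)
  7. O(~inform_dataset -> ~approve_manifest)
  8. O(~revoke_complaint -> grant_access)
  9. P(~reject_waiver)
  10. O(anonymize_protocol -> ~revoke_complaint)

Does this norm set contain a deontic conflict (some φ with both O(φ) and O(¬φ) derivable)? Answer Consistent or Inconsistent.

Consistent

Premise 5 is O(~reboot_node -> convene_panel); even if O(convene_panel) held, inferring O(~reboot_node) would be affirming the consequent — invalid.
So O(~reboot_node) is not derivable, and the apparent clash with O(reboot_node) does not arise.
A world satisfying every obligation exists (e.g. anonymize_protocol=true, approve_manifest=true, archive_waiver=false, convene_panel=true, grant_access=true, inform_dataset=true, reboot_node=true, reject_waiver=false, revoke_complaint=false); no atom is both obligatory and forbidden, so the set is consistent.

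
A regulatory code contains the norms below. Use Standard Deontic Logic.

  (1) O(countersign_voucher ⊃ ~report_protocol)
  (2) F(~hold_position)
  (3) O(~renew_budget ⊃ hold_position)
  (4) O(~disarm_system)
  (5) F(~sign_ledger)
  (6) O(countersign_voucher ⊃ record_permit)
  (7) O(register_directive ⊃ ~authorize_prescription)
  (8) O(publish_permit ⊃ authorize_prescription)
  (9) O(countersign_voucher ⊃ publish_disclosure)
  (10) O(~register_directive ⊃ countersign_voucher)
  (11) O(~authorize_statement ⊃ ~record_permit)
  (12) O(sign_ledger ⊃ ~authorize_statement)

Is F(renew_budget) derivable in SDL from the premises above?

Premise 3 is O(~renew_budget ⊃ hold_position); even if O(hold_position) held, inferring O(~renew_budget) would be affirming the consequent — invalid.
No other premise forces O(~renew_budget). An ideal world satisfying every premise can still have renew_budget true, so F(renew_budget) is not derivable.

No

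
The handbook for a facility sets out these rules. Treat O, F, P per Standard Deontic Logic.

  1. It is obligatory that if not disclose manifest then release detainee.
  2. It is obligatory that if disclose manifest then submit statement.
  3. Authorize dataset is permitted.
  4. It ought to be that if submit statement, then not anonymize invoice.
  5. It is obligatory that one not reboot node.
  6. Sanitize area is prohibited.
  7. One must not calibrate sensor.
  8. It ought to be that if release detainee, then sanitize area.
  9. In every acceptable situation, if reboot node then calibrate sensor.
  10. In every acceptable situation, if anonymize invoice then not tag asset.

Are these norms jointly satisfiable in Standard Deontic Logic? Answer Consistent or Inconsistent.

Premise 9 is O(reboot_node → calibrate_sensor), but O(reboot_node) is not derivable from the premises, so it does not yield O(calibrate_sensor).
So O(calibrate_sensor) is not derivable, and the apparent clash with O(¬calibrate_sensor) does not arise.
A world satisfying every obligation exists (e.g. anonymize_invoice=false, authorize_dataset=false, calibrate_sensor=false, disclose_manifest=true, reboot_node=false, release_detainee=false, sanitize_area=false, submit_statement=true, tag_asset=false); no atom is both obligatory and forbidden, so the set is consistent.

Consistent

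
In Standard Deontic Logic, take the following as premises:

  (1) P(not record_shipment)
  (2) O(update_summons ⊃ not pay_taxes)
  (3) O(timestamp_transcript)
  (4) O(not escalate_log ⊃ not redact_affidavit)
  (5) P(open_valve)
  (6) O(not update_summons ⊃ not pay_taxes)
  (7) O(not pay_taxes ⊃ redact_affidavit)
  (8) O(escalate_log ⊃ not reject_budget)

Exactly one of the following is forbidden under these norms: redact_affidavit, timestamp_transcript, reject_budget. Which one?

Premises 6 and 2 cover both cases: O(not update_summons ⊃ not pay_taxes) and O(update_summons ⊃ not pay_taxes). Since not update_summons ∨ update_summons is a tautology, O(not pay_taxes) follows.
Applying K to premise 7 (O(not pay_taxes ⊃ redact_affidavit)) and O(not pay_taxes) yields O(redact_affidavit).
Premise 4 is O(not escalate_log ⊃ not redact_affidavit); contrapositively O(redact_affidavit ⊃ escalate_log). Since O(redact_affidavit) holds, K gives O(escalate_log).
From O(escalate_log) and premise 8, O(escalate_log ⊃ not reject_budget), we obtain O(not reject_budget).
So O(not reject_budget) holds, i.e. reject_budget is forbidden. None of the other listed options is forbidden under the premises.

reject_budget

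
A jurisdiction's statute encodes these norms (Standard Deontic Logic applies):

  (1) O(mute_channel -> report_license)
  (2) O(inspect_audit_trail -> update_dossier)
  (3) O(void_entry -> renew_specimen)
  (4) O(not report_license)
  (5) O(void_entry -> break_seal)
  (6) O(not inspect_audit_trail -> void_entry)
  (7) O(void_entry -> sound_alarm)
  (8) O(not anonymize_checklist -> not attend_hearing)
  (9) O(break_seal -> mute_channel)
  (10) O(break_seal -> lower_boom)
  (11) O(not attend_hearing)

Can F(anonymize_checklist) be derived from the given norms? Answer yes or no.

Premise 8 is O(not anonymize_checklist -> not attend_hearing); even if O(not attend_hearing) held, inferring O(not anonymize_checklist) would be affirming the consequent — invalid.
No other premise forces O(not anonymize_checklist). An ideal world satisfying every premise can still have anonymize_checklist true, so F(anonymize_checklist) is not derivable.

No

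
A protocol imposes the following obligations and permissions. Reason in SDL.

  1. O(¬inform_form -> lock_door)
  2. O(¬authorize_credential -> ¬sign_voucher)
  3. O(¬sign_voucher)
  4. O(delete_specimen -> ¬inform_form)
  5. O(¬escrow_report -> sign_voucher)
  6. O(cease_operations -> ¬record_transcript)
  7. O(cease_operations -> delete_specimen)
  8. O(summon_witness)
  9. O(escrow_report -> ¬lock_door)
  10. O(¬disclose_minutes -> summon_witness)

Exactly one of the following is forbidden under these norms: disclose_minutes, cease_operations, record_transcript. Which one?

cease_operations

Premise 3 gives O(¬sign_voucher).
Premise 5 is O(¬escrow_report -> sign_voucher); contrapositively O(¬sign_voucher -> escrow_report). Since O(¬sign_voucher) holds, K gives O(escrow_report).
With premise 9, O(escrow_report -> ¬lock_door), the K-axiom yields O(¬lock_door).
Premise 1, O(¬inform_form -> lock_door), contraposes to O(¬lock_door -> inform_form); with O(¬lock_door) we get O(inform_form).
The contrapositive of premise 4 (O(delete_specimen -> ¬inform_form)) is O(inform_form -> ¬delete_specimen), and O(inform_form) is already established, so O(¬delete_specimen).
The contrapositive of premise 7 (O(cease_operations -> delete_specimen)) is O(¬delete_specimen -> ¬cease_operations), and O(¬delete_specimen) is already established, so O(¬cease_operations).
So O(¬cease_operations) holds, i.e. cease_operations is forbidden. None of the other listed options is forbidden under the premises.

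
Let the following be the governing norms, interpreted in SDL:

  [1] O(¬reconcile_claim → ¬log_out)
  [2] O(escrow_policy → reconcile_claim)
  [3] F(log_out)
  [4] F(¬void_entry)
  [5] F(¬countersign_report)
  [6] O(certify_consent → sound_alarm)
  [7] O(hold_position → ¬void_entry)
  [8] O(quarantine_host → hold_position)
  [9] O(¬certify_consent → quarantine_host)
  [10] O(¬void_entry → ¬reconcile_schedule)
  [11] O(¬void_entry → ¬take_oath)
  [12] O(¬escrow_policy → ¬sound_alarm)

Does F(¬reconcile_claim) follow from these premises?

Yes

Premise 4 is F(¬void_entry), i.e. O(void_entry).
Premise 7 is O(hold_position → ¬void_entry); contrapositively O(void_entry → ¬hold_position). Since O(void_entry) holds, K gives O(¬hold_position).
The contrapositive of premise 8 (O(quarantine_host → hold_position)) is O(¬hold_position → ¬quarantine_host), and O(¬hold_position) is already established, so O(¬quarantine_host).
The contrapositive of premise 9 (O(¬certify_consent → quarantine_host)) is O(¬quarantine_host → certify_consent), and O(¬quarantine_host) is already established, so O(certify_consent).
Applying K to premise 6 (O(certify_consent → sound_alarm)) and O(certify_consent) yields O(sound_alarm).
The contrapositive of premise 12 (O(¬escrow_policy → ¬sound_alarm)) is O(sound_alarm → escrow_policy), and O(sound_alarm) is already established, so O(escrow_policy).
Applying K to premise 2 (O(escrow_policy → reconcile_claim)) and O(escrow_policy) yields O(reconcile_claim).
Premises 1, 3, 5, 10, 11 do not contribute to this derivation.
So O(reconcile_claim) holds, i.e. F(¬reconcile_claim). The claim follows.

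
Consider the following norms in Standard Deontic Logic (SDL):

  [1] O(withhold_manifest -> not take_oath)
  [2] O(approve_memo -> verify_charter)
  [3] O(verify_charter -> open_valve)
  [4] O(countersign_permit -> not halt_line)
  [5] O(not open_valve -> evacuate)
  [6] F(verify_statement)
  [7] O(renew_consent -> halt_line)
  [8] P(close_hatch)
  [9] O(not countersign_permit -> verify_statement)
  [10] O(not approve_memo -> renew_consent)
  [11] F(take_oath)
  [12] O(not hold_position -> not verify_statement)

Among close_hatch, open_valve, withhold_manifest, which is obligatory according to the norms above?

open_valve

Premise 6, F(verify_statement), is equivalent to O(not verify_statement).
The contrapositive of premise 9 (O(not countersign_permit -> verify_statement)) is O(not verify_statement -> countersign_permit), and O(not verify_statement) is already established, so O(countersign_permit).
Applying K to premise 4 (O(countersign_permit -> not halt_line)) and O(countersign_permit) yields O(not halt_line).
Premise 7, O(renew_consent -> halt_line), contraposes to O(not halt_line -> not renew_consent); with O(not halt_line) we get O(not renew_consent).
The contrapositive of premise 10 (O(not approve_memo -> renew_consent)) is O(not renew_consent -> approve_memo), and O(not renew_consent) is already established, so O(approve_memo).
Premise 2 is O(approve_memo -> verify_charter); since O(approve_memo), deontic closure gives O(verify_charter).
Applying K to premise 3 (O(verify_charter -> open_valve)) and O(verify_charter) yields O(open_valve).
So O(open_valve) holds — open_valve is obligatory. None of the other listed options is made obligatory by any chain of premises.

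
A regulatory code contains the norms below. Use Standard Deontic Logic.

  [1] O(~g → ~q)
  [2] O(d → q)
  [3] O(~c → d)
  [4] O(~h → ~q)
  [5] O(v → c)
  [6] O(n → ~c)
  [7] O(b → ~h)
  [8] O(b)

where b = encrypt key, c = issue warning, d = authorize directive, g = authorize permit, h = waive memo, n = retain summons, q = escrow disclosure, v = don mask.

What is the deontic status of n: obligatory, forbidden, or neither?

Premise 8 states O(b) outright.
With premise 7, O(b → ~h), the K-axiom yields O(~h).
From O(~h) and premise 4, O(~h → ~q), we obtain O(~q).
The contrapositive of premise 2 (O(d → q)) is O(~q → ~d), and O(~q) is already established, so O(~d).
Premise 3 is O(~c → d); contrapositively O(~d → c). Since O(~d) holds, K gives O(c).
The contrapositive of premise 6 (O(n → ~c)) is O(c → ~n), and O(c) is already established, so O(~n).
Premises 1, 5 do not contribute to this derivation.
Thus O(~n), which is F(n): n is forbidden.

Forbidden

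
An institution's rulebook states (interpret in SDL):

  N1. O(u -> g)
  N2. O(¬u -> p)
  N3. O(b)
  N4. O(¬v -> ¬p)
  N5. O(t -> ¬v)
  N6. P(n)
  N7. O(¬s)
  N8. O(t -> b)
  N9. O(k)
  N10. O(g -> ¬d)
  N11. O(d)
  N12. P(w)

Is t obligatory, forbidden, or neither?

Premise 11 gives O(d).
Premise 10 is O(g -> ¬d); contrapositively O(d -> ¬g). Since O(d) holds, K gives O(¬g).
Premise 1 is O(u -> g); contrapositively O(¬g -> ¬u). Since O(¬g) holds, K gives O(¬u).
Applying K to premise 2 (O(¬u -> p)) and O(¬u) yields O(p).
Premise 4 is O(¬v -> ¬p); contrapositively O(p -> v). Since O(p) holds, K gives O(v).
Premise 5, O(t -> ¬v), contraposes to O(v -> ¬t); with O(v) we get O(¬t).
Premises 3, 6, 7, 8, 9, 12 do not contribute to this derivation.
Thus O(¬t), which is F(t): t is forbidden.

Forbidden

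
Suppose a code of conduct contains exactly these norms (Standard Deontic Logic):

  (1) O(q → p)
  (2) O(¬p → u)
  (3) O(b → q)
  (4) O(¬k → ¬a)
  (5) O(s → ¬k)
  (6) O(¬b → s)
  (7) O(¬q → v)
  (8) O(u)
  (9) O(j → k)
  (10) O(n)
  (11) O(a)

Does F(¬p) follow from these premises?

Yes

Premise 11 states O(a) outright.
Premise 4, O(¬k → ¬a), contraposes to O(a → k); with O(a) we get O(k).
The contrapositive of premise 5 (O(s → ¬k)) is O(k → ¬s), and O(k) is already established, so O(¬s).
Premise 6 is O(¬b → s); contrapositively O(¬s → b). Since O(¬s) holds, K gives O(b).
With premise 3, O(b → q), the K-axiom yields O(q).
With premise 1, O(q → p), the K-axiom yields O(p).
Premises 2, 7, 8, 9, 10 do not contribute to this derivation.
So O(p) holds, i.e. F(¬p). The claim follows.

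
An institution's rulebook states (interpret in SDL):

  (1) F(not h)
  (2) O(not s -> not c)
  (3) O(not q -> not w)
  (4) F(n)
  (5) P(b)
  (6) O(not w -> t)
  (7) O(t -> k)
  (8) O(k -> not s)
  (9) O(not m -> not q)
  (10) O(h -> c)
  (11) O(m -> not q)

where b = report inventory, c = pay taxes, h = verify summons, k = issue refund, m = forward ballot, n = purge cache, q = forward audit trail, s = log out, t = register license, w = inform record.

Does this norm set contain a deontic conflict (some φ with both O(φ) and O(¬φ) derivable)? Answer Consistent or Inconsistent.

Premises 9 and 11 cover both cases: O(not m -> not q) and O(m -> not q). Since not m ∨ m is a tautology, O(not q) follows.
Premise 3 is O(not q -> not w); since O(not q), deontic closure gives O(not w).
Premise 6 is O(not w -> t); since O(not w), deontic closure gives O(t).
Applying K to premise 7 (O(t -> k)) and O(t) yields O(k).
Applying K to premise 8 (O(k -> not s)) and O(k) yields O(not s).
With premise 2, O(not s -> not c), the K-axiom yields O(not c).
Premise 10, O(h -> c), contraposes to O(not c -> not h); with O(not c) we get O(not h).
However, F(not h) at premise 1 amounts to O(h).
We now have both O(not h) and O(h) — h is simultaneously obligatory and forbidden, violating the D-axiom.

Inconsistent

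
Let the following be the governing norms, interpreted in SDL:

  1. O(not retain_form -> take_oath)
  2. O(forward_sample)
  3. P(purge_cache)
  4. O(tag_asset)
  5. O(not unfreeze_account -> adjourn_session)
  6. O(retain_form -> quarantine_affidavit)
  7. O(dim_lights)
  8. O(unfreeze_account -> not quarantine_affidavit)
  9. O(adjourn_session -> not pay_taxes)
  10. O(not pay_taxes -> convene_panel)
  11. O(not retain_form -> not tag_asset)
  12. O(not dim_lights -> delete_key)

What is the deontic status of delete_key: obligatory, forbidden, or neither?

Neither

Premise 12 is O(not dim_lights -> delete_key), but O(not dim_lights) is not derivable from the premises, so it does not yield O(delete_key).
No premise or chain of K-axiom applications forces O(delete_key), and none forces O(not delete_key). So delete_key is neither obligatory nor forbidden under these norms.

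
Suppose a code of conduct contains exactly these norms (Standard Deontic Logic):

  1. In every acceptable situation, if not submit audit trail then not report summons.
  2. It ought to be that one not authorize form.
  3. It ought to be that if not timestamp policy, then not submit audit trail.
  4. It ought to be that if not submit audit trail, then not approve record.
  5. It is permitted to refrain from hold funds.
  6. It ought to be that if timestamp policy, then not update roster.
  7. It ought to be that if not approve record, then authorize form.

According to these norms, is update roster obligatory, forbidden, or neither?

Forbidden

Premise 2 gives O(¬authorize_form).
Premise 7, O(¬approve_record → authorize_form), contraposes to O(¬authorize_form → approve_record); with O(¬authorize_form) we get O(approve_record).
The contrapositive of premise 4 (O(¬submit_audit_trail → ¬approve_record)) is O(approve_record → submit_audit_trail), and O(approve_record) is already established, so O(submit_audit_trail).
The contrapositive of premise 3 (O(¬timestamp_policy → ¬submit_audit_trail)) is O(submit_audit_trail → timestamp_policy), and O(submit_audit_trail) is already established, so O(timestamp_policy).
Premise 6 is O(timestamp_policy → ¬update_roster); since O(timestamp_policy), deontic closure gives O(¬update_roster).
Premises 1, 5 do not contribute to this derivation.
Thus O(¬update_roster), which is F(update_roster): update_roster is forbidden.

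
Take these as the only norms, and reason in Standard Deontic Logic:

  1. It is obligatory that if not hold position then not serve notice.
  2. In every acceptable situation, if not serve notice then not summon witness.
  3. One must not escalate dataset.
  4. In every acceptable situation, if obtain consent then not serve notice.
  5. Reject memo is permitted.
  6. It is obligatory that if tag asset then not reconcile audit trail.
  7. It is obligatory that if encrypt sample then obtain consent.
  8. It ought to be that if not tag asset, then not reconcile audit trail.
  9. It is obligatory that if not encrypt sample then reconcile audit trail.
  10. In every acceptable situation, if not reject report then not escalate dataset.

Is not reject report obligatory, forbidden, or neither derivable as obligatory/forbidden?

Premise 10 is O(¬reject_report → ¬escalate_dataset); even if O(¬escalate_dataset) held, inferring O(¬reject_report) would be affirming the consequent — invalid.
No premise or chain of K-axiom applications forces O(¬reject_report), and none forces O(reject_report). So ¬reject_report is neither obligatory nor forbidden under these norms.

Neither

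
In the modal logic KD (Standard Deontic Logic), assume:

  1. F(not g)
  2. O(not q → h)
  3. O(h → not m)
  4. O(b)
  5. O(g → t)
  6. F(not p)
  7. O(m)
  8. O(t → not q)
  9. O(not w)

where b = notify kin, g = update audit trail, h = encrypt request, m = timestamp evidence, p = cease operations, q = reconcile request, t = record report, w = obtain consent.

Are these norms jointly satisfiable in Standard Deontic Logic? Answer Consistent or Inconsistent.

Premise 7 gives O(m).
Premise 3, O(h → not m), contraposes to O(m → not h); with O(m) we get O(not h).
The contrapositive of premise 2 (O(not q → h)) is O(not h → q), and O(not h) is already established, so O(q).
The contrapositive of premise 8 (O(t → not q)) is O(q → not t), and O(q) is already established, so O(not t).
Premise 5 is O(g → t); contrapositively O(not t → not g). Since O(not t) holds, K gives O(not g).
But premise 1, F(not g), means O(g).
We now have both O(not g) and O(g) — g is simultaneously obligatory and forbidden, violating the D-axiom.

Inconsistent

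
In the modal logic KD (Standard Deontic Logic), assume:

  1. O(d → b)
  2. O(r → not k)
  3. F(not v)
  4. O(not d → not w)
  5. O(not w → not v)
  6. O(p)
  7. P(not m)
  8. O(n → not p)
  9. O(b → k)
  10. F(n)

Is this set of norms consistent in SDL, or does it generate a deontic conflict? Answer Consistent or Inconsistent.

Consistent

Premise 8 is O(n → not p), but O(n) is not derivable from the premises, so it does not yield O(not p).
So O(not p) is not derivable, and the apparent clash with O(p) does not arise.
A world satisfying every obligation exists (e.g. b=true, d=true, k=true, m=false, n=false, p=true, r=false, v=true, w=true); no atom is both obligatory and forbidden, so the set is consistent.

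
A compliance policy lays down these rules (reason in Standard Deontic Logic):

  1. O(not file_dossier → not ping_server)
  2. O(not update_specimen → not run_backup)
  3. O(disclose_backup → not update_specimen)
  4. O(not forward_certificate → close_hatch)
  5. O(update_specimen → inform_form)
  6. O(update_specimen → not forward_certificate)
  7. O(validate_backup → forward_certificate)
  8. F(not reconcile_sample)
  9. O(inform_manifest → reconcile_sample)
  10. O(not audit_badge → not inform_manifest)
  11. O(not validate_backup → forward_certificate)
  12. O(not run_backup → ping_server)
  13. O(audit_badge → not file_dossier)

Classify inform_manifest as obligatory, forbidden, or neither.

Forbidden

Premises 7 and 11 are O(validate_backup → forward_certificate) and O(not validate_backup → forward_certificate); every ideal world satisfies validate_backup or not validate_backup, so in either case forward_certificate holds — hence O(forward_certificate).
The contrapositive of premise 6 (O(update_specimen → not forward_certificate)) is O(forward_certificate → not update_specimen), and O(forward_certificate) is already established, so O(not update_specimen).
From O(not update_specimen) and premise 2, O(not update_specimen → not run_backup), we obtain O(not run_backup).
Premise 12 is O(not run_backup → ping_server); since O(not run_backup), deontic closure gives O(ping_server).
Premise 1 is O(not file_dossier → not ping_server); contrapositively O(ping_server → file_dossier). Since O(ping_server) holds, K gives O(file_dossier).
The contrapositive of premise 13 (O(audit_badge → not file_dossier)) is O(file_dossier → not audit_badge), and O(file_dossier) is already established, so O(not audit_badge).
Applying K to premise 10 (O(not audit_badge → not inform_manifest)) and O(not audit_badge) yields O(not inform_manifest).
Premises 3, 4, 5, 8, 9 do not contribute to this derivation.
Thus O(not inform_manifest), which is F(inform_manifest): inform_manifest is forbidden.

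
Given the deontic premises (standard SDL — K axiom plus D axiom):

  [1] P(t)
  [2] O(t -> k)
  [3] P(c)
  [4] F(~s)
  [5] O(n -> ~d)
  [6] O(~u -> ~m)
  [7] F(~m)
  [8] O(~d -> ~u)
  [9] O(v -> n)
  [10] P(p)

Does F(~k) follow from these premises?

Premise 2 is O(t -> k), but O(t) is not derivable from the premises (the permission P(t) asserts only ~O(~t), not O(t)), so it does not yield O(k).
No other premise forces O(k). An ideal world satisfying every premise can still have ~k true, so F(~k) is not derivable.

No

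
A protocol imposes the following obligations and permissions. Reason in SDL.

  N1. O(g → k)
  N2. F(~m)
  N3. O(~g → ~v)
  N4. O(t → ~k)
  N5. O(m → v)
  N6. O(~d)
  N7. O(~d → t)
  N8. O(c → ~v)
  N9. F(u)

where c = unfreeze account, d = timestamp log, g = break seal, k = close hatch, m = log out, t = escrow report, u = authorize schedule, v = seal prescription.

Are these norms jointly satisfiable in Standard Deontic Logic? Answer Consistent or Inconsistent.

Premise 6 gives O(~d).
From O(~d) and premise 7, O(~d → t), we obtain O(t).
From O(t) and premise 4, O(t → ~k), we obtain O(~k).
Premise 1, O(g → k), contraposes to O(~k → ~g); with O(~k) we get O(~g).
With premise 3, O(~g → ~v), the K-axiom yields O(~v).
The contrapositive of premise 5 (O(m → v)) is O(~v → ~m), and O(~v) is already established, so O(~m).
Yet premise 2 is F(~m), i.e. O(m).
We now have both O(~m) and O(m) — m is simultaneously obligatory and forbidden, violating the D-axiom.

Inconsistent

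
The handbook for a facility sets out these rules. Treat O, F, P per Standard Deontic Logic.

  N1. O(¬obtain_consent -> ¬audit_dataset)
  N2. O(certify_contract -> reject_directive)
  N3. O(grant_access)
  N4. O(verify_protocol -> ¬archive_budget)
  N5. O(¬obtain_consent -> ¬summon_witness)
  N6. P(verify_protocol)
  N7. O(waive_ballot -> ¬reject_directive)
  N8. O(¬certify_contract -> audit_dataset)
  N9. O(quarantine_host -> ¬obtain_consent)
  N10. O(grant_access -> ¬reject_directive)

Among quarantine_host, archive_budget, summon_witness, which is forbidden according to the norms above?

quarantine_host

Premise 3 states O(grant_access) outright.
From O(grant_access) and premise 10, O(grant_access -> ¬reject_directive), we obtain O(¬reject_directive).
Premise 2, O(certify_contract -> reject_directive), contraposes to O(¬reject_directive -> ¬certify_contract); with O(¬reject_directive) we get O(¬certify_contract).
From O(¬certify_contract) and premise 8, O(¬certify_contract -> audit_dataset), we obtain O(audit_dataset).
Premise 1, O(¬obtain_consent -> ¬audit_dataset), contraposes to O(audit_dataset -> obtain_consent); with O(audit_dataset) we get O(obtain_consent).
The contrapositive of premise 9 (O(quarantine_host -> ¬obtain_consent)) is O(obtain_consent -> ¬quarantine_host), and O(obtain_consent) is already established, so O(¬quarantine_host).
So O(¬quarantine_host) holds, i.e. quarantine_host is forbidden. None of the other listed options is forbidden under the premises.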